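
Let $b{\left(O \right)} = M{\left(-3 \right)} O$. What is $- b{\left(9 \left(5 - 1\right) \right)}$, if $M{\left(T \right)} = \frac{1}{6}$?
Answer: $-6$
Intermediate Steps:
$M{\left(T \right)} = \frac{1}{6}$
$b{\left(O \right)} = \frac{O}{6}$
$- b{\left(9 \left(5 - 1\right) \right)} = - \frac{9 \left(5 - 1\right)}{6} = - \frac{9 \cdot 4}{6} = - \frac{36}{6} = \left(-1\right) 6 = -6$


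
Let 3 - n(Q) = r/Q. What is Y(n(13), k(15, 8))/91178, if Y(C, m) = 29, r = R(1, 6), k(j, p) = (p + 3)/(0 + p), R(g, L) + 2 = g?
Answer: 29/91178 ≈ 0.00031806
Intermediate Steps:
R(g, L) = -2 + g
k(j, p) = (3 + p)/p
r = -1 (r = -2 + 1 = -1)
n(Q) = 3 + 1/Q (n(Q) = 3 - (-1)/Q = 3 + 1/Q)
Y(n(13), k(15, 8))/91178 = 29/91178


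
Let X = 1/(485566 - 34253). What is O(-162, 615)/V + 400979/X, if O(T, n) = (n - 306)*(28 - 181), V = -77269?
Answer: 13983141860456140/77269 ≈ 1.8097e+11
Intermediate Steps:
O(T, n) = 46818 - 153*n (O(T, n) = (-306 + n)*(-153) = 46818 - 153*n)
X = 1/451313 ≈ 2.2158e-6
O(-162, 615)/V + 400979/X = (46818 - 153*615)/(-77269) + 400979/(1/451313) = (46818 - 94095)*(-1/77269) + 400979*451313 = -47277*(-1/77269) + 180967035427 = 47277/77269 + 180967035427 = 13983141860456140/77269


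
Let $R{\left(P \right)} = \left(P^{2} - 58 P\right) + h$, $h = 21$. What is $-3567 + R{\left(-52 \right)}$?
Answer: $2174$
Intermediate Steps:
$R{\left(P \right)} = 21 + P^{2} - 58 P$ ($R{\left(P \right)} = \left(P^{2} - 58 P\right) + 21 = 21 + P^{2} - 58 P$)
$-3567 + R{\left(-52 \right)} = -3567 + \left(21 + \left(-52\right)^{2} - -3016\right) = -3567 + \left(21 + 2704 + 3016\right) = -3567 + 5741 = 2174$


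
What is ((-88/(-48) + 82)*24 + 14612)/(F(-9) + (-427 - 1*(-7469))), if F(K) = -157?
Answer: 16624/6885 ≈ 2.4145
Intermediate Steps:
((-88/(-48) + 82)*24 + 14612)/(F(-9) + (-427 - 1*(-7469))) = ((-88/(-48) + 82)*24 + 14612)/(-157 + (-427 - 1*(-7469))) = ((-88*(-1/48) + 82)*24 + 14612)/(-157 + (-427 + 7469)) = ((11/6 + 82)*24 + 14612)/(-157 + 7042) = ((503/6)*24 + 14612)/6885 = (2012 + 14612)*(1/6885) = 16624*(1/6885) = 16624/6885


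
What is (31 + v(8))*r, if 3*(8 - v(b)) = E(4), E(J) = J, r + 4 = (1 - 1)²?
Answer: -452/3 ≈ -150.67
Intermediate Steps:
r = -4 (r = -4 + (1 - 1)² = -4 + 0² = -4 + 0 = -4)
v(b) = 20/3 (v(b) = 8 - ⅓*4 = 8 - 4/3 = 20/3)
(31 + v(8))*r = (31 + 20/3)*(-4) = (113/3)*(-4) = -452/3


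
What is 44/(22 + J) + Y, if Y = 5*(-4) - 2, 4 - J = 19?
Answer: -110/7 ≈ -15.714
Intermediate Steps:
J = -15 (J = 4 - 1*19 = 4 - 19 = -15)
Y = -22 (Y = -20 - 2 = -22)
44/(22 + J) + Y = 44/(22 - 15) - 22 = 44/7 - 22 = -110/7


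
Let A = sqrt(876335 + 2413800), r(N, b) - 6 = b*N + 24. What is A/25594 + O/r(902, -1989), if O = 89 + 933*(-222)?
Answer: 207037/1794048 + sqrt(3290135)/25594 ≈ 0.18627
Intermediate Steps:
r(N, b) = 30 + N*b (r(N, b) = 6 + (b*N + 24) = 6 + (N*b + 24) = 6 + (24 + N*b) = 30 + N*b)
O = -207037 (O = 89 - 207126 = -207037)
A = sqrt(3290135) ≈ 1813.9
A/25594 + O/r(902, -1989) = sqrt(3290135)/25594 - 207037/(30 + 902*(-1989)) = sqrt(3290135)*(1/25594) - 207037/(30 - 1794078) = sqrt(3290135)/25594 - 207037/(-1794048) = sqrt(3290135)/25594 - 207037*(-1/1794048) = sqrt(3290135)/25594 + 207037/1794048 = 207037/1794048 + sqrt(3290135)/25594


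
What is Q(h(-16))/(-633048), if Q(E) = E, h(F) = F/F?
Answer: -1/633048 ≈ -1.5797e-6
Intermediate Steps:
h(F) = 1
Q(h(-16))/(-633048) = 1/(-633048) = 1*(-1/633048) = -1/633048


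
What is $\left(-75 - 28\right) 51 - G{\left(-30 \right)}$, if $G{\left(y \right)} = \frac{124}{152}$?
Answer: $- \frac{199645}{38} \approx -5253.8$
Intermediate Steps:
$G{\left(y \right)} = \frac{31}{38}$ ($G{\left(y \right)} = 124 \cdot \frac{1}{152} = \frac{31}{38}$)
$\left(-75 - 28\right) 51 - G{\left(-30 \right)} = \left(-75 - 28\right) 51 - \frac{31}{38} = \left(-103\right) 51 - \frac{31}{38} = -5253 - \frac{31}{38} = - \frac{199645}{38}$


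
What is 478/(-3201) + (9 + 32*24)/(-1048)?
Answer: -2988121/3354648 ≈ -0.89074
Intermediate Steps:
478/(-3201) + (9 + 32*24)/(-1048) = 478*(-1/3201) + (9 + 768)*(-1/1048) = -478/3201 + 777*(-1/1048) = -478/3201 - 777/1048 = -2988121/3354648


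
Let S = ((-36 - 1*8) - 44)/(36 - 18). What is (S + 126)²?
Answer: 1188100/81 ≈ 14668.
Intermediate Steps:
S = -44/9 (S = ((-36 - 8) - 44)/18 = (-44 - 44)*(1/18) = -88*1/18 = -44/9 ≈ -4.8889)
(S + 126)² = (-44/9 + 126)² = (1090/9)² = 1188100/81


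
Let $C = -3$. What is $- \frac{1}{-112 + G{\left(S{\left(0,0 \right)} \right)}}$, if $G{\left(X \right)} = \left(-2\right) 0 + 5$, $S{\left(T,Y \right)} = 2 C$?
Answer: $\frac{1}{107} \approx 0.0093458$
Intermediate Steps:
$S{\left(T,Y \right)} = -6$ ($S{\left(T,Y \right)} = 2 \left(-3\right) = -6$)
$G{\left(X \right)} = 5$ ($G{\left(X \right)} = 0 + 5 = 5$)
$- \frac{1}{-112 + G{\left(S{\left(0,0 \right)} \right)}} = - \frac{1}{-112 + 5} = - \frac{1}{-107} = \left(-1\right) \left(- \frac{1}{107}\right) = \frac{1}{107}$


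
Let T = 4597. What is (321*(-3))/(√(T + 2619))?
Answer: -963*√451/1804 ≈ -11.336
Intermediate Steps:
(321*(-3))/(√(T + 2619)) = (321*(-3))/(√(4597 + 2619)) = -963*√451/1804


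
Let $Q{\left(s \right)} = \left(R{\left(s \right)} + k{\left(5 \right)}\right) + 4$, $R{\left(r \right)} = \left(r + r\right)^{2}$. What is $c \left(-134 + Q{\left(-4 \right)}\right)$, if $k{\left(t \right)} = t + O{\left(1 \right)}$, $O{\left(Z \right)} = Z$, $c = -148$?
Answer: $8880$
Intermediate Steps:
$k{\left(t \right)} = 1 + t$ ($k{\left(t \right)} = t + 1 = 1 + t$)
$R{\left(r \right)} = 4 r^{2}$ ($R{\left(r \right)} = \left(2 r\right)^{2} = 4 r^{2}$)
$Q{\left(s \right)} = 10 + 4 s^{2}$ ($Q{\left(s \right)} = \left(4 s^{2} + \left(1 + 5\right)\right) + 4 = \left(4 s^{2} + 6\right) + 4 = \left(6 + 4 s^{2}\right) + 4 = 10 + 4 s^{2}$)
$c \left(-134 + Q{\left(-4 \right)}\right) = - 148 \left(-134 + \left(10 + 4 \left(-4\right)^{2}\right)\right) = - 148 \left(-134 + \left(10 + 4 \cdot 16\right)\right) = - 148 \left(-134 + \left(10 + 64\right)\right) = - 148 \left(-134 + 74\right) = \left(-148\right) \left(-60\right) = 8880$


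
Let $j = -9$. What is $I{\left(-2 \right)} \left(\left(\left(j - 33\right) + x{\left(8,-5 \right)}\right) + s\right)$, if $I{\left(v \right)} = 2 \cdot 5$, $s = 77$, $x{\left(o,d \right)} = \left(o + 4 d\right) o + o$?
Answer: $-530$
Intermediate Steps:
$x{\left(o,d \right)} = o + o \left(o + 4 d\right)$ ($x{\left(o,d \right)} = o \left(o + 4 d\right) + o = o + o \left(o + 4 d\right)$)
$I{\left(v \right)} = 10$
$I{\left(-2 \right)} \left(\left(\left(j - 33\right) + x{\left(8,-5 \right)}\right) + s\right) = 10 \left(\left(\left(-9 - 33\right) + 8 \left(1 + 8 + 4 \left(-5\right)\right)\right) + 77\right) = 10 \left(\left(-42 + 8 \left(1 + 8 - 20\right)\right) + 77\right) = 10 \left(\left(-42 + 8 \left(-11\right)\right) + 77\right) = 10 \left(\left(-42 - 88\right) + 77\right) = 10 \left(-130 + 77\right) = 10 \left(-53\right) = -530$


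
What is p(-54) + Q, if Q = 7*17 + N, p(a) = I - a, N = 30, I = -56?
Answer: 147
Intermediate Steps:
p(a) = -56 - a
Q = 149 (Q = 7*17 + 30 = 119 + 30 = 149)
p(-54) + Q = (-56 - 1*(-54)) + 149 = (-56 + 54) + 149 = -2 + 149 = 147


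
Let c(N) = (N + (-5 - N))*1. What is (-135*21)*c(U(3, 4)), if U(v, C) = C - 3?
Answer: 14175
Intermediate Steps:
U(v, C) = -3 + C
c(N) = -5 (c(N) = -5*1 = -5)
(-135*21)*c(U(3, 4)) = -135*21*(-5) = -2835*(-5) = 14175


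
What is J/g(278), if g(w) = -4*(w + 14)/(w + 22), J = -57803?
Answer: 4335225/292 ≈ 14847.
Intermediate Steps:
g(w) = -4*(14 + w)/(22 + w)
J/g(278) = -57803*(22 + 278)/(4*(-14 - 1*278)) = -57803*75/(-14 - 278) = -57803/(4*(1/300)*(-292)) = -57803/(-292/75) = -57803*(-75/292) = 4335225/292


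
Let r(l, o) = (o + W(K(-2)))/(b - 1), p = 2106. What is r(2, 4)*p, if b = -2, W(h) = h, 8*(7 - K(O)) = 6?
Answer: -14391/2 ≈ -7195.5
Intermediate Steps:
K(O) = 25/4 (K(O) = 7 - ⅛*6 = 7 - ¾ = 25/4)
r(l, o) = -25/12 - o/3 (r(l, o) = (o + 25/4)/(-2 - 1) = (25/4 + o)/(-3) = (25/4 + o)*(-⅓) = -25/12 - o/3)
r(2, 4)*p = (-25/12 - ⅓*4)*2106 = (-25/12 - 4/3)*2106 = -41/12*2106 = -14391/2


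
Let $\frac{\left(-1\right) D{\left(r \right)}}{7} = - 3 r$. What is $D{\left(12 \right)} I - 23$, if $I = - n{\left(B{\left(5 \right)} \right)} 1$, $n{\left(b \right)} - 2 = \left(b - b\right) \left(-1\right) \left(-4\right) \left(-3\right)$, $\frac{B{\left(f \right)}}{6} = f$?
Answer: $-527$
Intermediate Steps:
$B{\left(f \right)} = 6 f$
$n{\left(b \right)} = 2$ ($n{\left(b \right)} = 2 + \left(b - b\right) \left(-1\right) \left(-4\right) \left(-3\right) = 2 + 0 \left(-1\right) \left(-4\right) \left(-3\right) = 2 + 0 \left(-4\right) \left(-3\right) = 2 + 0 \left(-3\right) = 2 + 0 = 2$)
$D{\left(r \right)} = 21 r$ ($D{\left(r \right)} = - 7 \left(- 3 r\right) = 21 r$)
$I = -2$ ($I = \left(-1\right) 2 \cdot 1 = \left(-2\right) 1 = -2$)
$D{\left(12 \right)} I - 23 = 21 \cdot 12 \left(-2\right) - 23 = 252 \left(-2\right) - 23 = -504 - 23 = -527$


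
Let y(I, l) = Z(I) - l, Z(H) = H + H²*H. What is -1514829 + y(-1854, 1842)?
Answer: -6374302389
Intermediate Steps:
Z(H) = H + H³
y(I, l) = I + I³ - l (y(I, l) = (I + I³) - l = I + I³ - l)
-1514829 + y(-1854, 1842) = -1514829 + (-1854 + (-1854)³ - 1*1842) = -1514829 + (-1854 - 6372783864 - 1842) = -1514829 - 6372787560 = -6374302389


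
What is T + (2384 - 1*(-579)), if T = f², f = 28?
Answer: 3747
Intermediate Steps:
T = 784 (T = 28² = 784)
T + (2384 - 1*(-579)) = 784 + (2384 - 1*(-579)) = 784 + (2384 + 579) = 784 + 2963 = 3747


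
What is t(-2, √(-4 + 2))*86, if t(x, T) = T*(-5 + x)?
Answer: -602*I*√2 ≈ -851.36*I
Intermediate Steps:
t(-2, √(-4 + 2))*86 = (√(-4 + 2)*(-5 - 2))*86 = (√(-2)*(-7))*86 = ((I*√2)*(-7))*86 = -7*I*√2*86 = -602*I*√2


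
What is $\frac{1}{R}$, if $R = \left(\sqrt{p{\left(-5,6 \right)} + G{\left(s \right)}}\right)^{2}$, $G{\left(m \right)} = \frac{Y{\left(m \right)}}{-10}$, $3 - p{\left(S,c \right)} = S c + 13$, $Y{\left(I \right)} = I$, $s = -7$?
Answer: $\frac{10}{207} \approx 0.048309$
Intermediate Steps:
$p{\left(S,c \right)} = -10 - S c$ ($p{\left(S,c \right)} = 3 - \left(S c + 13\right) = 3 - \left(13 + S c\right) = -10 - S c$)
$G{\left(m \right)} = - \frac{m}{10}$ ($G{\left(m \right)} = \frac{m}{-10} = m \left(- \frac{1}{10}\right) = - \frac{m}{10}$)
$R = \frac{207}{10}$ ($R = \left(\sqrt{\left(-10 - \left(-5\right) 6\right) - - \frac{7}{10}}\right)^{2} = \left(\sqrt{\left(-10 + 30\right) + \frac{7}{10}}\right)^{2} = \left(\sqrt{20 + \frac{7}{10}}\right)^{2} = \left(\sqrt{\frac{207}{10}}\right)^{2} = \left(\frac{3 \sqrt{230}}{10}\right)^{2} = \frac{207}{10} \approx 20.7$)
$\frac{1}{R} = \frac{1}{\frac{207}{10}} = \frac{10}{207}$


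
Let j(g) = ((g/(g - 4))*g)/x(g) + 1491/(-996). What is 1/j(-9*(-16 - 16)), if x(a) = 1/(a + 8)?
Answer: 23572/2037732905 ≈ 1.1568e-5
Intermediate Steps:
x(a) = 1/(8 + a)
j(g) = -497/332 + g**2*(8 + g)/(-4 + g) (j(g) = ((g/(g - 4))*g)/(1/(8 + g)) + 1491/(-996) = ((g/(-4 + g))*g)*(8 + g) + 1491*(-1/996) = (g**2/(-4 + g))*(8 + g) - 497/332 = g**2*(8 + g)/(-4 + g) - 497/332 = -497/332 + g**2*(8 + g)/(-4 + g))
1/j(-9*(-16 - 16)) = 1/((1988 - (-4473)*(-16 - 16) + 332*(-9*(-16 - 16))**2*(8 - 9*(-16 - 16)))/(332*(-4 - 9*(-16 - 16)))) = 1/((1988 - (-4473)*(-32) + 332*(-9*(-32))**2*(8 - 9*(-32)))/(332*(-4 - 9*(-32)))) = 1/((1988 - 497*288 + 332*288**2*(8 + 288))/(332*(-4 + 288))) = 1/((1/332)*(1988 - 143136 + 332*82944*296)/284) = 1/((1/332)*(1/284)*(1988 - 143136 + 8151072768)) = 1/((1/332)*(1/284)*8150931620) = 1/(2037732905/23572) = 23572/2037732905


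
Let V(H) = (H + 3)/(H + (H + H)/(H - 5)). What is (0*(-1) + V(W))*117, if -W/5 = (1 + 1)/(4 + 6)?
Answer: -351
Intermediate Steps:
W = -1 (W = -5*(1 + 1)/(4 + 6) = -10/10 = -5*⅕ = -1)
V(H) = (3 + H)/(H + 2*H/(-5 + H)) (V(H) = (3 + H)/(H + (2*H)/(-5 + H)) = (3 + H)/(H + 2*H/(-5 + H)))
(0*(-1) + V(W))*117 = (0*(-1) + (-15 + (-1)² - 2*(-1))/((-1)*(-3 - 1)))*117 = (0 - 1*(-15 + 1 + 2)/(-4))*117 = (0 - 1*(-¼)*(-12))*117 = (0 - 3)*117 = -3*117 = -351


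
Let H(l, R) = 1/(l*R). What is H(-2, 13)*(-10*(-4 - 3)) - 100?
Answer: -1335/13 ≈ -102.69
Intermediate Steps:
H(l, R) = 1/(R*l)
H(-2, 13)*(-10*(-4 - 3)) - 100 = (1/(13*(-2)))*(-10*(-4 - 3)) - 100 = ((1/13)*(-½))*(-10*(-7)) - 100 = -1/26*70 - 100 = -35/13 - 100 = -1335/13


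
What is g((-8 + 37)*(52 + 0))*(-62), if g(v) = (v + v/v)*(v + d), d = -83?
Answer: -133320150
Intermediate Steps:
g(v) = (1 + v)*(-83 + v) (g(v) = (v + v/v)*(v - 83) = (v + 1)*(-83 + v) = (1 + v)*(-83 + v))
g((-8 + 37)*(52 + 0))*(-62) = (-83 + ((-8 + 37)*(52 + 0))² - 82*(-8 + 37)*(52 + 0))*(-62) = (-83 + (29*52)² - 2378*52)*(-62) = (-83 + 1508² - 82*1508)*(-62) = (-83 + 2274064 - 123656)*(-62) = 2150325*(-62) = -133320150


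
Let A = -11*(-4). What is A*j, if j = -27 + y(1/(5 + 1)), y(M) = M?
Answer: -3542/3 ≈ -1180.7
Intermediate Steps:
j = -161/6 (j = -27 + 1/(5 + 1) = -27 + 1/6 = -27 + ⅙ = -161/6 ≈ -26.833)
A = 44
A*j = 44*(-161/6) = -3542/3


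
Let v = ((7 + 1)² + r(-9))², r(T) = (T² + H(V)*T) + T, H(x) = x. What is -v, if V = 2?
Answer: -13924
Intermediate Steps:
r(T) = T² + 3*T (r(T) = (T² + 2*T) + T = T² + 3*T)
v = 13924 (v = ((7 + 1)² - 9*(3 - 9))² = (8² - 9*(-6))² = (64 + 54)² = 118² = 13924)
-v = -1*13924 = -13924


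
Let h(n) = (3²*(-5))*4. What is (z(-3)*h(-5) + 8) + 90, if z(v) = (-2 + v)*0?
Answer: 98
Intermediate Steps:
z(v) = 0
h(n) = -180 (h(n) = (9*(-5))*4 = -45*4 = -180)
(z(-3)*h(-5) + 8) + 90 = (0*(-180) + 8) + 90 = (0 + 8) + 90 = 8 + 90 = 98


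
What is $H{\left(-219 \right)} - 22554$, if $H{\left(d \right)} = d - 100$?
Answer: $-22873$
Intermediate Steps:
$H{\left(d \right)} = -100 + d$
$H{\left(-219 \right)} - 22554 = \left(-100 - 219\right) - 22554 = -319 - 22554 = -22873$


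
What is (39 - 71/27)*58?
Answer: 56956/27 ≈ 2109.5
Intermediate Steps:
(39 - 71/27)*58 = (982/27)*58 = 56956/27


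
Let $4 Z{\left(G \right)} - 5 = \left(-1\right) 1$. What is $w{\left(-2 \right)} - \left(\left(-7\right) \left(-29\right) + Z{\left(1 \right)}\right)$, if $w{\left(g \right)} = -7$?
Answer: $-211$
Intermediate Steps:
$Z{\left(G \right)} = 1$ ($Z{\left(G \right)} = \frac{5}{4} + \frac{\left(-1\right) 1}{4} = \frac{5}{4} + \frac{1}{4} \left(-1\right) = \frac{5}{4} - \frac{1}{4} = 1$)
$w{\left(-2 \right)} - \left(\left(-7\right) \left(-29\right) + Z{\left(1 \right)}\right) = -7 - \left(\left(-7\right) \left(-29\right) + 1\right) = -7 - \left(203 + 1\right) = -7 - 204 = -211$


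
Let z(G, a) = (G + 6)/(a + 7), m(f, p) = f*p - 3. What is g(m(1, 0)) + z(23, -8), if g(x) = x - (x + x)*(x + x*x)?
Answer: 4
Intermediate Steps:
m(f, p) = -3 + f*p
z(G, a) = (6 + G)/(7 + a)
g(x) = x - 2*x*(x + x²)
g(m(1, 0)) + z(23, -8) = (-3 + 1*0)*(1 - 2*(-3 + 1*0) - 2*(-3 + 1*0)²) + (6 + 23)/(7 - 8) = (-3 + 0)*(1 - 2*(-3 + 0) - 2*(-3 + 0)²) + 29/(-1) = -3*(1 - 2*(-3) - 2*(-3)²) - 1*29 = -3*(1 + 6 - 2*9) - 29 = -3*(1 + 6 - 18) - 29 = -3*(-11) - 29 = 33 - 29 = 4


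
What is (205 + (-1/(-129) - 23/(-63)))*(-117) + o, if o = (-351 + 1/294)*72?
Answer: -103875893/2107 ≈ -49300.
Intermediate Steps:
o = -1238316/49 (o = (-351 + 1/294)*72 = -103193/294*72 = -1238316/49 ≈ -25272.)
(205 + (-1/(-129) - 23/(-63)))*(-117) + o = (205 + (-1/(-129) - 23/(-63)))*(-117) - 1238316/49 = (205 + (-1*(-1/129) - 23*(-1/63)))*(-117) - 1238316/49 = (205 + (1/129 + 23/63))*(-117) - 1238316/49 = (205 + 1010/2709)*(-117) - 1238316/49 = (556355/2709)*(-117) - 1238316/49 = -7232615/301 - 1238316/49 = -103875893/2107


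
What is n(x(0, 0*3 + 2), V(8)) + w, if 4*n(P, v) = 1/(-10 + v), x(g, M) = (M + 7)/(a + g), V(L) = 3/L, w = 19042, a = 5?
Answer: 1466232/77 ≈ 19042.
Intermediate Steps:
x(g, M) = (7 + M)/(5 + g) (x(g, M) = (M + 7)/(5 + g) = (7 + M)/(5 + g))
n(P, v) = 1/(4*(-10 + v))
n(x(0, 0*3 + 2), V(8)) + w = 1/(4*(-10 + 3/8)) + 19042 = 1/(4*(-77/8)) + 19042 = (1/4)*(-8/77) + 19042 = -2/77 + 19042 = 1466232/77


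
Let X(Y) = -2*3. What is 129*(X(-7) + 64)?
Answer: 7482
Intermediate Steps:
X(Y) = -6
129*(X(-7) + 64) = 129*(-6 + 64) = 129*58 = 7482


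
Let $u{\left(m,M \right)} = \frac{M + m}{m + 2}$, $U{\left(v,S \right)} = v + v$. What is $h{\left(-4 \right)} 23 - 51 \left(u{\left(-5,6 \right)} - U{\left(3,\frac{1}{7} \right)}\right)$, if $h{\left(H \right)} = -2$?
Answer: $277$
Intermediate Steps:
$U{\left(v,S \right)} = 2 v$
$u{\left(m,M \right)} = \frac{M + m}{2 + m}$
$h{\left(-4 \right)} 23 - 51 \left(u{\left(-5,6 \right)} - U{\left(3,\frac{1}{7} \right)}\right) = \left(-2\right) 23 - 51 \left(\frac{6 - 5}{2 - 5} - 2 \cdot 3\right) = -46 - 51 \left(\frac{1}{-3} \cdot 1 - 6\right) = -46 - 51 \left(\left(- \frac{1}{3}\right) 1 - 6\right) = -46 - 51 \left(- \frac{1}{3} - 6\right) = -46 - -323 = -46 + 323 = 277$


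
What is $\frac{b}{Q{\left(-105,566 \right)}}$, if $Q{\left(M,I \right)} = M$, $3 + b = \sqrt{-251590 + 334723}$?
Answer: $\frac{1}{35} - \frac{\sqrt{9237}}{35} \approx -2.7174$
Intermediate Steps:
$b = -3 + 3 \sqrt{9237}$ ($b = -3 + \sqrt{-251590 + 334723} = -3 + \sqrt{83133} = -3 + 3 \sqrt{9237} \approx 285.33$)
$\frac{b}{Q{\left(-105,566 \right)}} = \frac{-3 + 3 \sqrt{9237}}{-105} = \left(-3 + 3 \sqrt{9237}\right) \left(- \frac{1}{105}\right) = \frac{1}{35} - \frac{\sqrt{9237}}{35}$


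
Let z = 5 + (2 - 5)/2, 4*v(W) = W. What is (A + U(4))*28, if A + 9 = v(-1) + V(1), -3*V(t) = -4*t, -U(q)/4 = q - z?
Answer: -833/3 ≈ -277.67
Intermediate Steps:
v(W) = W/4
z = 7/2 (z = 5 - 3*1/2 = 5 - 3/2 = 7/2 ≈ 3.5000)
U(q) = 14 - 4*q (U(q) = -4*(q - 1*7/2) = -4*(q - 7/2) = -4*(-7/2 + q) = 14 - 4*q)
V(t) = 4*t/3 (V(t) = -(-4)*t/3 = 4*t/3)
A = -95/12 (A = -9 + ((1/4)*(-1) + (4/3)*1) = -9 + (-1/4 + 4/3) = -9 + 13/12 = -95/12 ≈ -7.9167)
(A + U(4))*28 = (-95/12 + (14 - 4*4))*28 = (-95/12 + (14 - 16))*28 = (-95/12 - 2)*28 = -119/12*28 = -833/3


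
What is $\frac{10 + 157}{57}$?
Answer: $\frac{167}{57} \approx 2.9298$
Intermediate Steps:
$\frac{10 + 157}{57} = 167 \cdot \frac{1}{57} = \frac{167}{57}$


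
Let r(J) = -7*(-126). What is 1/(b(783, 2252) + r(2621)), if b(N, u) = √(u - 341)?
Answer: 6/5279 - √39/110859 ≈ 0.0010802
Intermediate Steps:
b(N, u) = √(-341 + u)
r(J) = 882
1/(b(783, 2252) + r(2621)) = 1/(√(-341 + 2252) + 882) = 1/(√1911 + 882) = 1/(7*√39 + 882) = 1/(882 + 7*√39)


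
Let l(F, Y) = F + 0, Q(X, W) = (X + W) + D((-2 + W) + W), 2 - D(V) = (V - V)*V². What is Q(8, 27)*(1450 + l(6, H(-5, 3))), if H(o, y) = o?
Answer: 53872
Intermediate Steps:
D(V) = 2 (D(V) = 2 - (V - V)*V² = 2 - 0*V² = 2 - 1*0 = 2 + 0 = 2)
Q(X, W) = 2 + W + X (Q(X, W) = (X + W) + 2 = (W + X) + 2 = 2 + W + X)
l(F, Y) = F
Q(8, 27)*(1450 + l(6, H(-5, 3))) = (2 + 27 + 8)*(1450 + 6) = 37*1456 = 53872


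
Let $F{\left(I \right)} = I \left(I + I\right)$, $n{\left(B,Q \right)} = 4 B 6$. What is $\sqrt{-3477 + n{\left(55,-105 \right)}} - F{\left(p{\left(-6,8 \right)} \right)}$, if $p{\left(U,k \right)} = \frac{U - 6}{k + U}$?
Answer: $-72 + i \sqrt{2157} \approx -72.0 + 46.444 i$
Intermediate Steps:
$n{\left(B,Q \right)} = 24 B$
$p{\left(U,k \right)} = \frac{-6 + U}{U + k}$
$F{\left(I \right)} = 2 I^{2}$ ($F{\left(I \right)} = I 2 I = 2 I^{2}$)
$\sqrt{-3477 + n{\left(55,-105 \right)}} - F{\left(p{\left(-6,8 \right)} \right)} = \sqrt{-3477 + 24 \cdot 55} - 2 \left(\frac{-6 - 6}{-6 + 8}\right)^{2} = \sqrt{-3477 + 1320} - 2 \left(\frac{1}{2} \left(-12\right)\right)^{2} = \sqrt{-2157} - 2 \left(\frac{1}{2} \left(-12\right)\right)^{2} = i \sqrt{2157} - 2 \left(-6\right)^{2} = i \sqrt{2157} - 2 \cdot 36 = i \sqrt{2157} - 72 = -72 + i \sqrt{2157}$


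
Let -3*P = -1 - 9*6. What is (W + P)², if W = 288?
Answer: 844561/9 ≈ 93840.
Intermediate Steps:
P = 55/3 (P = -(-1 - 9*6)/3 = -(-1 - 54)/3 = -⅓*(-55) = 55/3 ≈ 18.333)
(W + P)² = (288 + 55/3)² = (919/3)² = 844561/9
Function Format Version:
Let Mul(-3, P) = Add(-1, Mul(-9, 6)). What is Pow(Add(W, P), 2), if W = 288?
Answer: Rational(844561, 9) ≈ 93840.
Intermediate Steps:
P = Rational(55, 3) (P = Mul(Rational(-1, 3), Add(-1, Mul(-9, 6))) = Mul(Rational(-1, 3), Add(-1, -54)) = Mul(Rational(-1, 3), -55) = Rational(55, 3) ≈ 18.333)
Pow(Add(W, P), 2) = Pow(Add(288, Rational(55, 3)), 2) = Pow(Rational(919, 3), 2) = Rational(844561, 9)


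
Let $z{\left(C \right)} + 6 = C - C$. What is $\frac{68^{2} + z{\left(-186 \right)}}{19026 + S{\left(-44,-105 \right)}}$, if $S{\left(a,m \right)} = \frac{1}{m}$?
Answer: $\frac{484890}{1997729} \approx 0.24272$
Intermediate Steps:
$z{\left(C \right)} = -6$ ($z{\left(C \right)} = -6 + \left(C - C\right) = -6 + 0 = -6$)
$\frac{68^{2} + z{\left(-186 \right)}}{19026 + S{\left(-44,-105 \right)}} = \frac{68^{2} - 6}{19026 + \frac{1}{-105}} = \frac{4624 - 6}{19026 - \frac{1}{105}} = \frac{4618}{\frac{1997729}{105}} = 4618 \cdot \frac{105}{1997729} = \frac{484890}{1997729}$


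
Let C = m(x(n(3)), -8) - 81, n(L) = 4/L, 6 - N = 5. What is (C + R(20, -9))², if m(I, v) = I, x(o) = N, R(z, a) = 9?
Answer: 5041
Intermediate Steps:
N = 1 (N = 6 - 1*5 = 6 - 5 = 1)
x(o) = 1
C = -80 (C = 1 - 81 = -80)
(C + R(20, -9))² = (-80 + 9)² = (-71)² = 5041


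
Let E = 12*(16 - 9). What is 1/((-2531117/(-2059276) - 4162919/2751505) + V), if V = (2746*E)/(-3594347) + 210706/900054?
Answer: -9165231452338911514490220/1043933976187674490450331 ≈ -8.7795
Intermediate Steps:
E = 84 (E = 12*7 = 84)
V = 274870211563/1617553197369 (V = (2746*84)/(-3594347) + 210706/900054 = 230664*(-1/3594347) + 210706*(1/900054) = -230664/3594347 + 105353/450027 = 274870211563/1617553197369 ≈ 0.16993)
1/((-2531117/(-2059276) - 4162919/2751505) + V) = 1/((-2531117/(-2059276) - 4162919/2751505) + 274870211563/1617553197369) = 1/((-2531117*(-1/2059276) - 4162919*1/2751505) + 274870211563/1617553197369) = 1/((2531117/2059276 - 4162919/2751505) + 274870211563/1617553197369) = 1/(-1608218105559/5666108210380 + 274870211563/1617553197369) = 1/(-1043933976187674490450331/9165231452338911514490220) = -9165231452338911514490220/1043933976187674490450331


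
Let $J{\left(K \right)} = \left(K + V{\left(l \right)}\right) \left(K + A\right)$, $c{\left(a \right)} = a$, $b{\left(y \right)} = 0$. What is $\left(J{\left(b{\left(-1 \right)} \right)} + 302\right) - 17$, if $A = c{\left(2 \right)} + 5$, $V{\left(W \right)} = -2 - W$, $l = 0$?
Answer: $271$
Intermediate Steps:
$A = 7$ ($A = 2 + 5 = 7$)
$J{\left(K \right)} = \left(-2 + K\right) \left(7 + K\right)$ ($J{\left(K \right)} = \left(K - 2\right) \left(K + 7\right) = \left(K + \left(-2 + 0\right)\right) \left(7 + K\right) = \left(K - 2\right) \left(7 + K\right) = \left(-2 + K\right) \left(7 + K\right)$)
$\left(J{\left(b{\left(-1 \right)} \right)} + 302\right) - 17 = \left(\left(-14 + 0^{2} + 5 \cdot 0\right) + 302\right) - 17 = \left(\left(-14 + 0 + 0\right) + 302\right) - 17 = \left(-14 + 302\right) - 17 = 288 - 17 = 271$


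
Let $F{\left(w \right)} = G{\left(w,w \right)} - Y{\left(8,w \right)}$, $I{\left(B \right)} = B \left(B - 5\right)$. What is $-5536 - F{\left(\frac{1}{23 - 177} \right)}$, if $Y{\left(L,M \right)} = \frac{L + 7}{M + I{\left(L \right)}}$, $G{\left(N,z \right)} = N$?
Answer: $- \frac{629958129}{113806} \approx -5535.4$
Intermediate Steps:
$I{\left(B \right)} = B \left(-5 + B\right)$
$Y{\left(L,M \right)} = \frac{7 + L}{M + L \left(-5 + L\right)}$ ($Y{\left(L,M \right)} = \frac{L + 7}{M + L \left(-5 + L\right)} = \frac{7 + L}{M + L \left(-5 + L\right)}$)
$F{\left(w \right)} = w - \frac{15}{24 + w}$ ($F{\left(w \right)} = w - \frac{7 + 8}{w + 8 \left(-5 + 8\right)} = w - \frac{1}{w + 8 \cdot 3} \cdot 15 = w - \frac{1}{w + 24} \cdot 15 = w - \frac{1}{24 + w} 15 = w - \frac{15}{24 + w}$)
$-5536 - F{\left(\frac{1}{23 - 177} \right)} = -5536 - \frac{-15 + \frac{24 + \frac{1}{23 - 177}}{23 - 177}}{24 + \frac{1}{23 - 177}} = -5536 - \frac{-15 + \frac{24 + \frac{1}{-154}}{-154}}{24 + \frac{1}{-154}} = -5536 - \frac{-15 - \frac{24 - \frac{1}{154}}{154}}{24 - \frac{1}{154}} = -5536 - \frac{-15 - \frac{3695}{23716}}{\frac{3695}{154}} = -5536 - \frac{154 \left(-15 - \frac{3695}{23716}\right)}{3695} = -5536 - \frac{154}{3695} \left(- \frac{359435}{23716}\right) = -5536 - - \frac{71887}{113806} = -5536 + \frac{71887}{113806} = - \frac{629958129}{113806}$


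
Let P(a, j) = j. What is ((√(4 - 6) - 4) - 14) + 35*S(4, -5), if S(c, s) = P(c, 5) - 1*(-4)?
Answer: 297 + I*√2 ≈ 297.0 + 1.4142*I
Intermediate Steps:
S(c, s) = 9 (S(c, s) = 5 - 1*(-4) = 5 + 4 = 9)
((√(4 - 6) - 4) - 14) + 35*S(4, -5) = ((√(4 - 6) - 4) - 14) + 35*9 = ((√(-2) - 4) - 14) + 315 = ((I*√2 - 4) - 14) + 315 = ((-4 + I*√2) - 14) + 315 = (-18 + I*√2) + 315 = 297 + I*√2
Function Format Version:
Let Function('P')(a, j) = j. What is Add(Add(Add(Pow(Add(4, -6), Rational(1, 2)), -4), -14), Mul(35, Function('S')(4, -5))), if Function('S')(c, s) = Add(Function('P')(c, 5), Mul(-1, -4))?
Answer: Add(297, Mul(I, Pow(2, Rational(1, 2)))) ≈ Add(297.00, Mul(1.4142, I))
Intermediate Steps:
Function('S')(c, s) = 9 (Function('S')(c, s) = Add(5, Mul(-1, -4)) = Add(5, 4) = 9)
Add(Add(Add(Pow(Add(4, -6), Rational(1, 2)), -4), -14), Mul(35, Function('S')(4, -5))) = Add(Add(Add(Pow(Add(4, -6), Rational(1, 2)), -4), -14), Mul(35, 9)) = Add(Add(Add(Pow(-2, Rational(1, 2)), -4), -14), 315) = Add(Add(Add(Mul(I, Pow(2, Rational(1, 2))), -4), -14), 315) = Add(Add(Add(-4, Mul(I, Pow(2, Rational(1, 2)))), -14), 315) = Add(Add(-18, Mul(I, Pow(2, Rational(1, 2)))), 315) = Add(297, Mul(I, Pow(2, Rational(1, 2))))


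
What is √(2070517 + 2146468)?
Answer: √4216985 ≈ 2053.5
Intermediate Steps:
√(2070517 + 2146468) = √4216985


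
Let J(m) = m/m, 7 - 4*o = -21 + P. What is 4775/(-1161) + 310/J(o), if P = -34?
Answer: 355135/1161 ≈ 305.89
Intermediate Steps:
o = 31/2 (o = 7/4 - (-21 - 34)/4 = 7/4 - ¼*(-55) = 7/4 + 55/4 = 31/2 ≈ 15.500)
J(m) = 1
4775/(-1161) + 310/J(o) = 4775/(-1161) + 310/1 = 4775*(-1/1161) + 310*1 = -4775/1161 + 310 = 355135/1161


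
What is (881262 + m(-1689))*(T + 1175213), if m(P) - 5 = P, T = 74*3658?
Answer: 1271786228090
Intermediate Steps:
T = 270692
m(P) = 5 + P
(881262 + m(-1689))*(T + 1175213) = (881262 + (5 - 1689))*(270692 + 1175213) = (881262 - 1684)*1445905 = 879578*1445905 = 1271786228090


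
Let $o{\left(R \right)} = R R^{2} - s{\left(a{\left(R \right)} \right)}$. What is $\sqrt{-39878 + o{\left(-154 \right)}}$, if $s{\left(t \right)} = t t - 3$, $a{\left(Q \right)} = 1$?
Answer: $2 i \sqrt{923035} \approx 1921.5 i$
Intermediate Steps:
$s{\left(t \right)} = -3 + t^{2}$ ($s{\left(t \right)} = t^{2} - 3 = -3 + t^{2}$)
$o{\left(R \right)} = 2 + R^{3}$ ($o{\left(R \right)} = R R^{2} - \left(-3 + 1^{2}\right) = R^{3} - \left(-3 + 1\right) = R^{3} - -2 = R^{3} + 2 = 2 + R^{3}$)
$\sqrt{-39878 + o{\left(-154 \right)}} = \sqrt{-39878 + \left(2 + \left(-154\right)^{3}\right)} = \sqrt{-39878 + \left(2 - 3652264\right)} = \sqrt{-39878 - 3652262} = \sqrt{-3692140} = 2 i \sqrt{923035}$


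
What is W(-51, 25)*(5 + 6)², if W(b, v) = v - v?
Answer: 0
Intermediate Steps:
W(b, v) = 0
W(-51, 25)*(5 + 6)² = 0*(5 + 6)² = 0*11² = 0*121 = 0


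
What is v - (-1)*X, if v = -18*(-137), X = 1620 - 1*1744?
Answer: 2342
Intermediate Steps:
X = -124 (X = 1620 - 1744 = -124)
v = 2466
v - (-1)*X = 2466 - (-1)*(-124) = 2466 - 1*124 = 2466 - 124 = 2342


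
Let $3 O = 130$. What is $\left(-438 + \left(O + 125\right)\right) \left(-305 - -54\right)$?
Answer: $\frac{203059}{3} \approx 67686.0$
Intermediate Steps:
$O = \frac{130}{3}$ ($O = \frac{1}{3} \cdot 130 = \frac{130}{3} \approx 43.333$)
$\left(-438 + \left(O + 125\right)\right) \left(-305 - -54\right) = \left(-438 + \left(\frac{130}{3} + 125\right)\right) \left(-305 - -54\right) = \left(-438 + \frac{505}{3}\right) \left(-305 + \left(-54 + 108\right)\right) = - \frac{809 \left(-305 + 54\right)}{3} = \left(- \frac{809}{3}\right) \left(-251\right) = \frac{203059}{3}$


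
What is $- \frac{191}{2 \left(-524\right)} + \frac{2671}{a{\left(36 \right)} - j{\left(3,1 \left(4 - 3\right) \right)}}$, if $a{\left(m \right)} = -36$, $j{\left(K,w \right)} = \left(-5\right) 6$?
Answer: $- \frac{1399031}{3144} \approx -444.98$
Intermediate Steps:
$j{\left(K,w \right)} = -30$
$- \frac{191}{2 \left(-524\right)} + \frac{2671}{a{\left(36 \right)} - j{\left(3,1 \left(4 - 3\right) \right)}} = - \frac{191}{2 \left(-524\right)} + \frac{2671}{-36 - -30} = - \frac{191}{-1048} + \frac{2671}{-36 + 30} = \left(-191\right) \left(- \frac{1}{1048}\right) + \frac{2671}{-6} = \frac{191}{1048} + 2671 \left(- \frac{1}{6}\right) = \frac{191}{1048} - \frac{2671}{6} = - \frac{1399031}{3144}$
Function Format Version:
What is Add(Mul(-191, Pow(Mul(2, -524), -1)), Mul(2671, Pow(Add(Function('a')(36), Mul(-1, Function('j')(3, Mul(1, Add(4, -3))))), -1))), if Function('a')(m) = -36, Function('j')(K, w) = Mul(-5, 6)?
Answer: Rational(-1399031, 3144) ≈ -444.98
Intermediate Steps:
Function('j')(K, w) = -30
Add(Mul(-191, Pow(Mul(2, -524), -1)), Mul(2671, Pow(Add(Function('a')(36), Mul(-1, Function('j')(3, Mul(1, Add(4, -3))))), -1))) = Add(Mul(-191, Pow(Mul(2, -524), -1)), Mul(2671, Pow(Add(-36, Mul(-1, -30)), -1))) = Add(Mul(-191, Pow(-1048, -1)), Mul(2671, Pow(Add(-36, 30), -1))) = Add(Mul(-191, Rational(-1, 1048)), Mul(2671, Pow(-6, -1))) = Add(Rational(191, 1048), Mul(2671, Rational(-1, 6))) = Add(Rational(191, 1048), Rational(-2671, 6)) = Rational(-1399031, 3144)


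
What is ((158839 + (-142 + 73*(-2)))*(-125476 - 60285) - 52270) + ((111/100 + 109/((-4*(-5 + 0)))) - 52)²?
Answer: -18407901572629/625 ≈ -2.9453e+10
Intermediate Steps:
((158839 + (-142 + 73*(-2)))*(-125476 - 60285) - 52270) + ((111/100 + 109/((-4*(-5 + 0)))) - 52)² = ((158839 + (-142 - 146))*(-185761) - 52270) + ((111*(1/100) + 109/((-4*(-5)))) - 52)² = ((158839 - 288)*(-185761) - 52270) + ((111/100 + 109/20) - 52)² = (158551*(-185761) - 52270) + ((111/100 + 109*(1/20)) - 52)² = (-29452592311 - 52270) + ((111/100 + 109/20) - 52)² = -29452644581 + (164/25 - 52)² = -29452644581 + (-1136/25)² = -29452644581 + 1290496/625 = -18407901572629/625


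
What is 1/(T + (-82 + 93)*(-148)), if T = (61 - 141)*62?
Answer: -1/6588 ≈ -0.00015179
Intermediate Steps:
T = -4960 (T = -80*62 = -4960)
1/(T + (-82 + 93)*(-148)) = 1/(-4960 + (-82 + 93)*(-148)) = 1/(-4960 + 11*(-148)) = 1/(-4960 - 1628) = 1/(-6588) = -1/6588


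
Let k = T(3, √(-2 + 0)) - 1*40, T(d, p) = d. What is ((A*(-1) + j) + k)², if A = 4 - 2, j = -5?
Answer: 1936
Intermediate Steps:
A = 2
k = -37 (k = 3 - 1*40 = 3 - 40 = -37)
((A*(-1) + j) + k)² = ((2*(-1) - 5) - 37)² = ((-2 - 5) - 37)² = (-7 - 37)² = (-44)² = 1936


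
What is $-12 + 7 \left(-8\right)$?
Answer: $-68$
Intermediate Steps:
$-12 + 7 \left(-8\right) = -12 - 56 = -68$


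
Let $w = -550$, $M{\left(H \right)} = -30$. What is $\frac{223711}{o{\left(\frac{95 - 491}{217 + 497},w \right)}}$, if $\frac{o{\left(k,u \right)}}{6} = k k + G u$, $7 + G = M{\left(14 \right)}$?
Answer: $\frac{3167971471}{1729084236} \approx 1.8322$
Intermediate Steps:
$G = -37$ ($G = -7 - 30 = -37$)
$o{\left(k,u \right)} = - 222 u + 6 k^{2}$ ($o{\left(k,u \right)} = 6 \left(k k - 37 u\right) = 6 \left(k^{2} - 37 u\right) = - 222 u + 6 k^{2}$)
$\frac{223711}{o{\left(\frac{95 - 491}{217 + 497},w \right)}} = \frac{223711}{\left(-222\right) \left(-550\right) + 6 \left(\frac{95 - 491}{217 + 497}\right)^{2}} = \frac{223711}{122100 + 6 \left(- \frac{396}{714}\right)^{2}} = \frac{223711}{122100 + 6 \left(\left(-396\right) \frac{1}{714}\right)^{2}} = \frac{223711}{122100 + 6 \left(- \frac{66}{119}\right)^{2}} = \frac{223711}{122100 + 6 \cdot \frac{4356}{14161}} = \frac{223711}{122100 + \frac{26136}{14161}} = \frac{223711}{\frac{1729084236}{14161}} = 223711 \cdot \frac{14161}{1729084236} = \frac{3167971471}{1729084236}$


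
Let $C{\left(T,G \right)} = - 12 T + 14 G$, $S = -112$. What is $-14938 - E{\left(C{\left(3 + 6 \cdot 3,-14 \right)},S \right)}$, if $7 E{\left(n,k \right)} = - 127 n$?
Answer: $-23066$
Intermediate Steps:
$E{\left(n,k \right)} = - \frac{127 n}{7}$ ($E{\left(n,k \right)} = \frac{\left(-127\right) n}{7} = - \frac{127 n}{7}$)
$-14938 - E{\left(C{\left(3 + 6 \cdot 3,-14 \right)},S \right)} = -14938 - - \frac{127 \left(- 12 \left(3 + 6 \cdot 3\right) + 14 \left(-14\right)\right)}{7} = -14938 - - \frac{127 \left(- 12 \left(3 + 18\right) - 196\right)}{7} = -14938 - - \frac{127 \left(\left(-12\right) 21 - 196\right)}{7} = -14938 - - \frac{127 \left(-252 - 196\right)}{7} = -14938 - \left(- \frac{127}{7}\right) \left(-448\right) = -14938 - 8128 = -23066$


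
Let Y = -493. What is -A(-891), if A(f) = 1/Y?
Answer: 1/493 ≈ 0.0020284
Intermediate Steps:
A(f) = -1/493 (A(f) = 1/(-493) = -1/493)
-A(-891) = -1*(-1/493) = 1/493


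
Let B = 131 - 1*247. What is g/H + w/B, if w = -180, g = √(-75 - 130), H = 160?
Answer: 45/29 + I*√205/160 ≈ 1.5517 + 0.089486*I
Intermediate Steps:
B = -116 (B = 131 - 247 = -116)
g = I*√205 (g = √(-205) = I*√205 ≈ 14.318*I)
g/H + w/B = (I*√205)/160 - 180/(-116) = (I*√205)*(1/160) - 180*(-1/116) = I*√205/160 + 45/29 = 45/29 + I*√205/160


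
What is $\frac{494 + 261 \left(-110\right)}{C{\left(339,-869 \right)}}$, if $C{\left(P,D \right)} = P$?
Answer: $- \frac{28216}{339} \approx -83.233$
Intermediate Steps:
$\frac{494 + 261 \left(-110\right)}{C{\left(339,-869 \right)}} = \frac{494 + 261 \left(-110\right)}{339} = \left(494 - 28710\right) \frac{1}{339} = \left(-28216\right) \frac{1}{339} = - \frac{28216}{339}$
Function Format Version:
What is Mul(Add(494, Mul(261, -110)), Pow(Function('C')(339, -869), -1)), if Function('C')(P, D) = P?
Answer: Rational(-28216, 339) ≈ -83.233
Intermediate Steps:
Mul(Add(494, Mul(261, -110)), Pow(Function('C')(339, -869), -1)) = Mul(Add(494, Mul(261, -110)), Pow(339, -1)) = Mul(Add(494, -28710), Rational(1, 339)) = Mul(-28216, Rational(1, 339)) = Rational(-28216, 339)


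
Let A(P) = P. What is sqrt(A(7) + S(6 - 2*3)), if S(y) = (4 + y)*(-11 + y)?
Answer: I*sqrt(37) ≈ 6.0828*I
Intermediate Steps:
S(y) = (-11 + y)*(4 + y)
sqrt(A(7) + S(6 - 2*3)) = sqrt(7 + (-44 + (6 - 2*3)**2 - 7*(6 - 2*3))) = sqrt(7 + (-44 + (6 - 6)**2 - 7*(6 - 6))) = sqrt(7 + (-44 + 0**2 - 7*0)) = sqrt(7 + (-44 + 0 + 0)) = sqrt(7 - 44) = sqrt(-37) = I*sqrt(37)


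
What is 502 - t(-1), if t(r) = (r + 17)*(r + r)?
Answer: 534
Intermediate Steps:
t(r) = 2*r*(17 + r) (t(r) = (17 + r)*(2*r) = 2*r*(17 + r))
502 - t(-1) = 502 - 2*(-1)*(17 - 1) = 502 - 2*(-1)*16 = 502 - 1*(-32) = 502 + 32 = 534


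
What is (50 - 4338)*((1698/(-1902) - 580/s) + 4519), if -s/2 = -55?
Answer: -67477057152/3487 ≈ -1.9351e+7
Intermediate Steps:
s = 110 (s = -2*(-55) = 110)
(50 - 4338)*((1698/(-1902) - 580/s) + 4519) = (50 - 4338)*((1698/(-1902) - 580/110) + 4519) = -4288*((1698*(-1/1902) - 580*1/110) + 4519) = -4288*((-283/317 - 58/11) + 4519) = -4288*(-21499/3487 + 4519) = -4288*15736254/3487 = -67477057152/3487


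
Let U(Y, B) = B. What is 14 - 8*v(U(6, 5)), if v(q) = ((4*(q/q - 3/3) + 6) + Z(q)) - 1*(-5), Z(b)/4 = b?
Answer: -234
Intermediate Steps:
Z(b) = 4*b
v(q) = 11 + 4*q (v(q) = ((4*(q/q - 3/3) + 6) + 4*q) - 1*(-5) = ((4*(1 - 3*1/3) + 6) + 4*q) + 5 = ((4*(1 - 1) + 6) + 4*q) + 5 = ((4*0 + 6) + 4*q) + 5 = ((0 + 6) + 4*q) + 5 = (6 + 4*q) + 5 = 11 + 4*q)
14 - 8*v(U(6, 5)) = 14 - 8*(11 + 4*5) = 14 - 8*(11 + 20) = 14 - 8*31 = 14 - 248 = -234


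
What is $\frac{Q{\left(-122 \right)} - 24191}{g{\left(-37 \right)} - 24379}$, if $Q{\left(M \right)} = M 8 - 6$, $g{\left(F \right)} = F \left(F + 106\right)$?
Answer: $\frac{25173}{26932} \approx 0.93469$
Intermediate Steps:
$g{\left(F \right)} = F \left(106 + F\right)$
$Q{\left(M \right)} = -6 + 8 M$ ($Q{\left(M \right)} = 8 M - 6 = -6 + 8 M$)
$\frac{Q{\left(-122 \right)} - 24191}{g{\left(-37 \right)} - 24379} = \frac{\left(-6 + 8 \left(-122\right)\right) - 24191}{- 37 \left(106 - 37\right) - 24379} = \frac{\left(-6 - 976\right) - 24191}{\left(-37\right) 69 - 24379} = \frac{-982 - 24191}{-2553 - 24379} = - \frac{25173}{-26932} = \left(-25173\right) \left(- \frac{1}{26932}\right) = \frac{25173}{26932}$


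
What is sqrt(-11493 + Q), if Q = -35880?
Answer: I*sqrt(47373) ≈ 217.65*I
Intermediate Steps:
sqrt(-11493 + Q) = sqrt(-11493 - 35880) = sqrt(-47373) = I*sqrt(47373)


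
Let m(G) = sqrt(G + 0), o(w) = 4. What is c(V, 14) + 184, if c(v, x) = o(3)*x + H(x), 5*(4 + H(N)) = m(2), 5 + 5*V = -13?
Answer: 236 + sqrt(2)/5 ≈ 236.28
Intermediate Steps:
V = -18/5 (V = -1 + (1/5)*(-13) = -1 - 13/5 = -18/5 ≈ -3.6000)
m(G) = sqrt(G)
H(N) = -4 + sqrt(2)/5
c(v, x) = -4 + 4*x + sqrt(2)/5 (c(v, x) = 4*x + (-4 + sqrt(2)/5) = -4 + 4*x + sqrt(2)/5)
c(V, 14) + 184 = (-4 + 4*14 + sqrt(2)/5) + 184 = (-4 + 56 + sqrt(2)/5) + 184 = (52 + sqrt(2)/5) + 184 = 236 + sqrt(2)/5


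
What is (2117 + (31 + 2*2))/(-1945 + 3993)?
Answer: 269/256 ≈ 1.0508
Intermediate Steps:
(2117 + (31 + 2*2))/(-1945 + 3993) = (2117 + (31 + 4))/2048 = (2117 + 35)*(1/2048) = 2152*(1/2048) = 269/256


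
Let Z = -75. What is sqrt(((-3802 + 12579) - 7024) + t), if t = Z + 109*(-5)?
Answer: sqrt(1133) ≈ 33.660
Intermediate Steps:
t = -620 (t = -75 + 109*(-5) = -75 - 545 = -620)
sqrt(((-3802 + 12579) - 7024) + t) = sqrt(((-3802 + 12579) - 7024) - 620) = sqrt((8777 - 7024) - 620) = sqrt(1753 - 620) = sqrt(1133)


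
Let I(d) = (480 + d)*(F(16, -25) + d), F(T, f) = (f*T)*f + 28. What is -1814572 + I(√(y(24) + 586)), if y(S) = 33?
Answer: 2999487 + 10508*√619 ≈ 3.2609e+6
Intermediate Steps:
F(T, f) = 28 + T*f² (F(T, f) = (T*f)*f + 28 = T*f² + 28 = 28 + T*f²)
I(d) = (480 + d)*(10028 + d) (I(d) = (480 + d)*((28 + 16*(-25)²) + d) = (480 + d)*((28 + 16*625) + d) = (480 + d)*((28 + 10000) + d) = (480 + d)*(10028 + d))
-1814572 + I(√(y(24) + 586)) = -1814572 + (4813440 + (√(33 + 586))² + 10508*√(33 + 586)) = -1814572 + (4813440 + (√619)² + 10508*√619) = -1814572 + (4813440 + 619 + 10508*√619) = -1814572 + (4814059 + 10508*√619) = 2999487 + 10508*√619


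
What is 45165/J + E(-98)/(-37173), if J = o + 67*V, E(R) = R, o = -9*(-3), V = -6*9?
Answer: -186507403/14832027 ≈ -12.575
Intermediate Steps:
V = -54
o = 27
J = -3591 (J = 27 + 67*(-54) = 27 - 3618 = -3591)
45165/J + E(-98)/(-37173) = 45165/(-3591) - 98/(-37173) = 45165*(-1/3591) - 98*(-1/37173) = -15055/1197 + 98/37173 = -186507403/14832027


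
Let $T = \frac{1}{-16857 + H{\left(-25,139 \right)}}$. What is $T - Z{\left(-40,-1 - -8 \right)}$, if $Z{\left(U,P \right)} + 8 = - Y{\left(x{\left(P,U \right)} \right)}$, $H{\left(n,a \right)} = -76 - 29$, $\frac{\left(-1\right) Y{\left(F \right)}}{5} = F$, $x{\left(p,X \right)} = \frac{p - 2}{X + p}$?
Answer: $\frac{49515}{5654} \approx 8.7575$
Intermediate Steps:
$x{\left(p,X \right)} = \frac{-2 + p}{X + p}$
$Y{\left(F \right)} = - 5 F$
$H{\left(n,a \right)} = -105$ ($H{\left(n,a \right)} = -76 - 29 = -105$)
$Z{\left(U,P \right)} = -8 + \frac{5 \left(-2 + P\right)}{P + U}$ ($Z{\left(U,P \right)} = -8 - - 5 \frac{-2 + P}{U + P} = -8 - - 5 \frac{-2 + P}{P + U} = -8 - - \frac{5 \left(-2 + P\right)}{P + U} = -8 + \frac{5 \left(-2 + P\right)}{P + U}$)
$T = - \frac{1}{16962}$ ($T = \frac{1}{-16857 - 105} = \frac{1}{-16962} = - \frac{1}{16962} \approx -5.8955 \cdot 10^{-5}$)
$T - Z{\left(-40,-1 - -8 \right)} = - \frac{1}{16962} - \frac{-10 - -320 - 3 \left(-1 - -8\right)}{\left(-1 - -8\right) - 40} = - \frac{1}{16962} - \frac{-10 + 320 - 3 \left(-1 + 8\right)}{\left(-1 + 8\right) - 40} = - \frac{1}{16962} - \frac{-10 + 320 - 21}{7 - 40} = - \frac{1}{16962} - \frac{-10 + 320 - 21}{-33} = - \frac{1}{16962} - \left(- \frac{1}{33}\right) 289 = - \frac{1}{16962} - - \frac{289}{33} = - \frac{1}{16962} + \frac{289}{33} = \frac{49515}{5654}$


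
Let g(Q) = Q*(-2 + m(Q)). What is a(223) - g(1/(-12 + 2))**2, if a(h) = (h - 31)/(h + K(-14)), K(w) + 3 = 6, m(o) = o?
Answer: 910167/1130000 ≈ 0.80546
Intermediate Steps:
K(w) = 3 (K(w) = -3 + 6 = 3)
g(Q) = Q*(-2 + Q)
a(h) = (-31 + h)/(3 + h) (a(h) = (h - 31)/(h + 3) = (-31 + h)/(3 + h))
a(223) - g(1/(-12 + 2))**2 = (-31 + 223)/(3 + 223) - ((-2 + 1/(-12 + 2))/(-12 + 2))**2 = 192/226 - ((-2 + 1/(-10))/(-10))**2 = (1/226)*192 - (-(-2 - 1/10)/10)**2 = 96/113 - (-1/10*(-21/10))**2 = 96/113 - (21/100)**2 = 96/113 - 1*441/10000 = 96/113 - 441/10000 = 910167/1130000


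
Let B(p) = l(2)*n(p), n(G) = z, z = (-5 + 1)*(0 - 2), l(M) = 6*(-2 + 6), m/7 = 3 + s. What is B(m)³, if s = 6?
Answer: 7077888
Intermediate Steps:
m = 63 (m = 7*(3 + 6) = 7*9 = 63)
l(M) = 24 (l(M) = 6*4 = 24)
z = 8 (z = -4*(-2) = 8)
n(G) = 8
B(p) = 192 (B(p) = 24*8 = 192)
B(m)³ = 192³ = 7077888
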